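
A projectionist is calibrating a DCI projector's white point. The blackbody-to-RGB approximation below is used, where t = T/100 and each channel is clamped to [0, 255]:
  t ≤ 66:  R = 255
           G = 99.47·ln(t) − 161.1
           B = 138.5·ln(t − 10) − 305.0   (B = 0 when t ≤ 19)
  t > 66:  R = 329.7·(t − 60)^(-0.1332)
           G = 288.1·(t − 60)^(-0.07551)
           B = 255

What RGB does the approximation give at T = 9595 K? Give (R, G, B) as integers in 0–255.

t = 9595/100 = 95.95; the t > 66 branch applies.
R = 329.7·(95.95 − 60)^(-0.1332) = 329.7·35.95^(-0.1332) = 329.7·0.62056 = 204.597.
G = 288.1·(95.95 − 60)^(-0.07551) = 288.1·35.95^(-0.07551) = 288.1·0.76301 = 219.823.
B = 255 by definition for t > 66.
Rounded: (205, 220, 255).

(205, 220, 255)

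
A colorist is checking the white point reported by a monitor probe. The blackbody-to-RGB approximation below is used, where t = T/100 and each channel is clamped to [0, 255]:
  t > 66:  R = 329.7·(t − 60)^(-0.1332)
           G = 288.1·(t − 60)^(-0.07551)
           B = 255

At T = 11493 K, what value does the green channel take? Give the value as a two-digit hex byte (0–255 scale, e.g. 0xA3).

0xD5

t = 11493/100 = 114.93; the t > 66 branch applies.
G = 288.1·(114.93 − 60)^(-0.07551) = 288.1·54.93^(-0.07551) = 288.1·0.73897 = 212.897.
Rounded: 213; in hex, 0xD5.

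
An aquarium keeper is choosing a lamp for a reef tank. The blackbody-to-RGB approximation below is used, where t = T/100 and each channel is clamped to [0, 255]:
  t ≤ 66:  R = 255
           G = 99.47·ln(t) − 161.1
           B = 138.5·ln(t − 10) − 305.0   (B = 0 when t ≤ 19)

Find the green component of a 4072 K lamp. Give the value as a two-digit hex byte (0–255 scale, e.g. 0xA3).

t = 4072/100 = 40.72; the t ≤ 66 branch applies.
G = 99.47·ln 40.72 − 161.1 = 99.47·3.7067 − 161.1 = 207.607.
Rounded: 208; in hex, 0xD0.

0xD0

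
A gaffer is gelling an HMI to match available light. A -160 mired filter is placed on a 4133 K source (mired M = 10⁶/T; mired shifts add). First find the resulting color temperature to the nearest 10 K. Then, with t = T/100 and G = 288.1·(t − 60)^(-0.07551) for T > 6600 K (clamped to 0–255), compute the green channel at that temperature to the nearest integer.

M_in = 10⁶/4133 = 241.95; M_out = 241.95 + (-160) = 81.95.
T_out = 10⁶/81.95 = 12201.8 K → 12200 K; t = 122.
G = 288.1·(122 − 60)^(-0.07551) = 288.1·62^(-0.07551) = 288.1·0.73225 = 210.960.
Rounded: 211.

211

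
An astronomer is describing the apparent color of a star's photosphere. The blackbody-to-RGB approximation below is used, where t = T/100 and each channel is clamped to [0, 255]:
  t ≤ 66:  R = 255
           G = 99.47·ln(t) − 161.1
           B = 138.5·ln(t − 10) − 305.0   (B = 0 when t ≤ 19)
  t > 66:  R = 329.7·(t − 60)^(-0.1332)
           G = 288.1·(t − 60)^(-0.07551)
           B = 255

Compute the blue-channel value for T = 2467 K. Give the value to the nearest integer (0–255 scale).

t = 2467/100 = 24.67; the t ≤ 66 branch applies.
B = 138.5·ln(24.67 − 10) − 305.0 = 138.5·ln 14.67 − 305.0 = 138.5·2.6858 − 305.0 = 66.984.
Rounded: 67.

67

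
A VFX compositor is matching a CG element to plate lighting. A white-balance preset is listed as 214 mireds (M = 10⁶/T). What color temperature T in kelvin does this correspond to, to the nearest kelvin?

4673 K

T = 10⁶ / 214 = 4672.90 K → 4673 K.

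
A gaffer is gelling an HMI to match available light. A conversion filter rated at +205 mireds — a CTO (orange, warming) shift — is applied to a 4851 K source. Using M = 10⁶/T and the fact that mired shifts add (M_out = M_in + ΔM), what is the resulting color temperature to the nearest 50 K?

M_in = 10⁶/4851 = 206.14 mireds.
M_out = 206.14 + (+205) = 411.14 mireds.
T_out = 10⁶/411.14 = 2432.2 K → 2450 K.

2450 K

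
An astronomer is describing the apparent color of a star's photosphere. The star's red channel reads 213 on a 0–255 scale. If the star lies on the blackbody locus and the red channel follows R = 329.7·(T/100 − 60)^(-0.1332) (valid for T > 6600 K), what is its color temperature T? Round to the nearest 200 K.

(t − 60)^(-0.1332) = 213/329.7 = 0.64604.
t − 60 = 0.64604^(1/-0.1332) = 0.64604^(-7.508) = 26.575, so t = 86.575.
T = 100·t = 8657 K → 8600 K to the nearest 200 K.

8600 K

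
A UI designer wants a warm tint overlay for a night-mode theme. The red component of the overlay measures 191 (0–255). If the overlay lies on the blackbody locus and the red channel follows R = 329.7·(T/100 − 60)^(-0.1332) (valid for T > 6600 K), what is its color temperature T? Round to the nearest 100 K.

(t − 60)^(-0.1332) = 191/329.7 = 0.57931.
t − 60 = 0.57931^(1/-0.1332) = 0.57931^(-7.508) = 60.245, so t = 120.245.
T = 100·t = 12025 K → 12000 K to the nearest 100 K.

12000 K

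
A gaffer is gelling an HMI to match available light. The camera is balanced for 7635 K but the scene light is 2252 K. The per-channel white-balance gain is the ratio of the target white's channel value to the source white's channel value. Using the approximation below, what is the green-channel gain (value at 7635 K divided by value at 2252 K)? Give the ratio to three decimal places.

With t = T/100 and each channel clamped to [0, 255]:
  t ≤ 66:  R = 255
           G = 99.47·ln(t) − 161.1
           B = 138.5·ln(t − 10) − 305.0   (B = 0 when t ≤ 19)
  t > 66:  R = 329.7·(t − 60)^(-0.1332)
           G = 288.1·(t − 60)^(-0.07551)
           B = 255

1.569

At 2252 K (t = 22.52):
  G = 99.47·ln 22.52 − 161.1 = 99.47·3.1144 − 161.1 = 148.690.
At 7635 K (t = 76.35):
  G = 288.1·(76.35 − 60)^(-0.07551) = 288.1·16.35^(-0.07551) = 288.1·0.80978 = 233.298.
Gain = 233.298 / 148.690 = 1.5690 → 1.569.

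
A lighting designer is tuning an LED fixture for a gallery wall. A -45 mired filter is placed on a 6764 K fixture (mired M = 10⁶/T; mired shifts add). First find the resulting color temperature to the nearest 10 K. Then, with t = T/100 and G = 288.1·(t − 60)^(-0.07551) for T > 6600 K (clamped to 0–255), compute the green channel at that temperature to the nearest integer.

219

M_in = 10⁶/6764 = 147.84; M_out = 147.84 + (-45) = 102.84.
T_out = 10⁶/102.84 = 9723.7 K → 9720 K; t = 97.2.
G = 288.1·(97.2 − 60)^(-0.07551) = 288.1·37.2^(-0.07551) = 288.1·0.76104 = 219.256.
Rounded: 219.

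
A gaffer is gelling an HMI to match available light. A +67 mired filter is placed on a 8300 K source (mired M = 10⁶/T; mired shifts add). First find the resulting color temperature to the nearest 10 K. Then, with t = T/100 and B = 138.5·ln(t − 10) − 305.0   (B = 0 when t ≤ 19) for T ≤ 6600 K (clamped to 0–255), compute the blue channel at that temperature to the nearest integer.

M_in = 10⁶/8300 = 120.48; M_out = 120.48 + (+67) = 187.48.
T_out = 10⁶/187.48 = 5333.8 K → 5330 K; t = 53.3.
B = 138.5·ln(53.3 − 10) − 305.0 = 138.5·ln 43.3 − 305.0 = 138.5·3.7682 − 305.0 = 216.889.
Rounded: 217.

217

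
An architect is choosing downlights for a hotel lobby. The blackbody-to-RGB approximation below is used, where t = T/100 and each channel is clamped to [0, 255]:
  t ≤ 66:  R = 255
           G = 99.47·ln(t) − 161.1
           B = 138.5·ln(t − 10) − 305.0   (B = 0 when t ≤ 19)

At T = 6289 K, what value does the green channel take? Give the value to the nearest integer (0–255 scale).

251

t = 6289/100 = 62.89; the t ≤ 66 branch applies.
G = 99.47·ln 62.89 − 161.1 = 99.47·4.1414 − 161.1 = 250.844.
Rounded: 251.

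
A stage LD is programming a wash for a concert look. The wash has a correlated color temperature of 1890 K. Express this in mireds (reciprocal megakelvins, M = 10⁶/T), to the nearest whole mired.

M = 10⁶ / 1890 = 529.101 → 529 mireds.

529 mireds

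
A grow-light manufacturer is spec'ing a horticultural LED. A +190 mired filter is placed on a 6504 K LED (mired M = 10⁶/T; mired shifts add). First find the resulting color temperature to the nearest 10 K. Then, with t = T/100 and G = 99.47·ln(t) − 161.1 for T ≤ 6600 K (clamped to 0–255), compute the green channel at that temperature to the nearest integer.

174

M_in = 10⁶/6504 = 153.75; M_out = 153.75 + (+190) = 343.75.
T_out = 10⁶/343.75 = 2909.1 K → 2910 K; t = 29.1.
G = 99.47·ln 29.1 − 161.1 = 99.47·3.3707 − 161.1 = 174.187.
Rounded: 174.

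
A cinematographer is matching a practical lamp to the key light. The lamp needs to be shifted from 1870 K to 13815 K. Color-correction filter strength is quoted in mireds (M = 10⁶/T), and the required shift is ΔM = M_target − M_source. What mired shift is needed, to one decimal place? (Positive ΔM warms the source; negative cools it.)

-462.4 mireds

M_source = 10⁶/1870 = 534.759; M_target = 10⁶/13815 = 72.385.
ΔM = 72.385 − 534.759 = -462.374 → -462.4 mireds, a cooling shift.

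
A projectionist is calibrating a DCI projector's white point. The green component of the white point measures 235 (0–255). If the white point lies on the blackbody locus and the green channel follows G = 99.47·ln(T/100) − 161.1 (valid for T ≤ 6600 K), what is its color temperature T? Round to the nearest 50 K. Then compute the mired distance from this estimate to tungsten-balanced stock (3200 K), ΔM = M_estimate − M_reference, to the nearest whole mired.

ln t = (235 + 161.1) / 99.47 = 3.9821.
t = e^3.9821 = 53.630.
T = 100·t = 5363 K → 5350 K to the nearest 50 K.
M_estimate = 10⁶/5350 = 186.92; M_reference = 10⁶/3200 = 312.50.
ΔM = 186.92 − 312.50 = -125.58 → -126 mireds.

-126 mireds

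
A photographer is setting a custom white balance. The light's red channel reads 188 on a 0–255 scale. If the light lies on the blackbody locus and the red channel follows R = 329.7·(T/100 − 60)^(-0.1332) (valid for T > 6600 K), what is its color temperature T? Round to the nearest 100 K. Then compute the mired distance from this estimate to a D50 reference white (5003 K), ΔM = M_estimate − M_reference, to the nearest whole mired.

-122 mireds

(t − 60)^(-0.1332) = 188/329.7 = 0.57022.
t − 60 = 0.57022^(1/-0.1332) = 0.57022^(-7.508) = 67.848, so t = 127.848.
T = 100·t = 12785 K → 12800 K to the nearest 100 K.
M_estimate = 10⁶/12800 = 78.12; M_reference = 10⁶/5003 = 199.88.
ΔM = 78.12 − 199.88 = -121.76 → -122 mireds.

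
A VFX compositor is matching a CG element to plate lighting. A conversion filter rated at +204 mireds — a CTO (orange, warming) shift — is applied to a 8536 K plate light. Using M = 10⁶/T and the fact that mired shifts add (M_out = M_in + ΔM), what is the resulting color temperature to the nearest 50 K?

3100 K

M_in = 10⁶/8536 = 117.15 mireds.
M_out = 117.15 + (+204) = 321.15 mireds.
T_out = 10⁶/321.15 = 3113.8 K → 3100 K.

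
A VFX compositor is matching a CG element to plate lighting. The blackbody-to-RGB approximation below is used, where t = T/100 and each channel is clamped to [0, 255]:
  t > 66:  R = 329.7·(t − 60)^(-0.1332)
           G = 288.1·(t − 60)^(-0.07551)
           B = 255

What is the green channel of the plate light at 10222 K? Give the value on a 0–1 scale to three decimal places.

t = 10222/100 = 102.22; the t > 66 branch applies.
G = 288.1·(102.22 − 60)^(-0.07551) = 288.1·42.22^(-0.07551) = 288.1·0.75380 = 217.170.
On a 0–1 scale: 217.170/255 = 0.8516 → 0.852.

0.852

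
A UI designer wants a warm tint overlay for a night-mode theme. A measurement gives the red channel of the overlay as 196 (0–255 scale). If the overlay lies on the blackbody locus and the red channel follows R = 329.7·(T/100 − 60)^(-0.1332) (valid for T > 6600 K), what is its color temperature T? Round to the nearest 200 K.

11000 K

(t − 60)^(-0.1332) = 196/329.7 = 0.59448.
t − 60 = 0.59448^(1/-0.1332) = 0.59448^(-7.508) = 49.621, so t = 109.621.
T = 100·t = 10962 K → 11000 K to the nearest 200 K.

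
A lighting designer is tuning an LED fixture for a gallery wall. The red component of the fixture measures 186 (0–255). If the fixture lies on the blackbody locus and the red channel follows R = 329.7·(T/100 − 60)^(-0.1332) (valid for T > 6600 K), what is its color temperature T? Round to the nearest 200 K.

(t − 60)^(-0.1332) = 186/329.7 = 0.56415.
t − 60 = 0.56415^(1/-0.1332) = 0.56415^(-7.508) = 73.521, so t = 133.521.
T = 100·t = 13352 K → 13400 K to the nearest 200 K.

13400 K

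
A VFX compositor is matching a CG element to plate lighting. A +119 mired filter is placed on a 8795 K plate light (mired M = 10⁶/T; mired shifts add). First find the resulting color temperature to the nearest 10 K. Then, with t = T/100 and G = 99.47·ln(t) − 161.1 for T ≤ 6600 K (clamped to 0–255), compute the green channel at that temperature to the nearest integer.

213

M_in = 10⁶/8795 = 113.70; M_out = 113.70 + (+119) = 232.70.
T_out = 10⁶/232.70 = 4297.4 K → 4300 K; t = 43.
G = 99.47·ln 43 − 161.1 = 99.47·3.7612 − 161.1 = 213.027.
Rounded: 213.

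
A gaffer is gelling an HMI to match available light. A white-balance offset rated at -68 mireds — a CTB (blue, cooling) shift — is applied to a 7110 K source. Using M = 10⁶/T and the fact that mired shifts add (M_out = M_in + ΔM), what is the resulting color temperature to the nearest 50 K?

M_in = 10⁶/7110 = 140.65 mireds.
M_out = 140.65 + (-68) = 72.65 mireds.
T_out = 10⁶/72.65 = 13765.2 K → 13750 K.

13750 K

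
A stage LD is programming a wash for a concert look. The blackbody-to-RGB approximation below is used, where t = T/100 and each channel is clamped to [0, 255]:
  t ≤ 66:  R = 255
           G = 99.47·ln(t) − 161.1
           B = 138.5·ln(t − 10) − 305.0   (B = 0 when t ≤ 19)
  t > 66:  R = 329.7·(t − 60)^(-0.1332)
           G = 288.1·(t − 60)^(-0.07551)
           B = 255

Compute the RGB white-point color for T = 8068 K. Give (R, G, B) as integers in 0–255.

t = 8068/100 = 80.68; the t > 66 branch applies.
R = 329.7·(80.68 − 60)^(-0.1332) = 329.7·20.68^(-0.1332) = 329.7·0.66799 = 220.236.
G = 288.1·(80.68 − 60)^(-0.07551) = 288.1·20.68^(-0.07551) = 288.1·0.79554 = 229.195.
B = 255 by definition for t > 66.
Rounded: (220, 229, 255).

(220, 229, 255)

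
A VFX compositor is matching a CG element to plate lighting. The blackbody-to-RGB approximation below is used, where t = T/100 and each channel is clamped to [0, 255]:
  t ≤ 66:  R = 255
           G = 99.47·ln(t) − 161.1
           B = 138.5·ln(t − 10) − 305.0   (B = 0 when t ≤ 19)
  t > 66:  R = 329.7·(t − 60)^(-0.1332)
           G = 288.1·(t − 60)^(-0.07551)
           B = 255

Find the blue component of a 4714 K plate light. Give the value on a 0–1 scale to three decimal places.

t = 4714/100 = 47.14; the t ≤ 66 branch applies.
B = 138.5·ln(47.14 − 10) − 305.0 = 138.5·ln 37.14 − 305.0 = 138.5·3.6147 − 305.0 = 195.635.
On a 0–1 scale: 195.635/255 = 0.7672 → 0.767.

0.767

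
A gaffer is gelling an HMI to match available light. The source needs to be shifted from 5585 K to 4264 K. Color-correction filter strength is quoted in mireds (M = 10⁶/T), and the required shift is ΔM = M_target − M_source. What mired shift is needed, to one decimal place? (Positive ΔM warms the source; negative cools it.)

+55.5 mireds

M_source = 10⁶/5585 = 179.051; M_target = 10⁶/4264 = 234.522.
ΔM = 234.522 − 179.051 = 55.471 → +55.5 mireds, a warming shift.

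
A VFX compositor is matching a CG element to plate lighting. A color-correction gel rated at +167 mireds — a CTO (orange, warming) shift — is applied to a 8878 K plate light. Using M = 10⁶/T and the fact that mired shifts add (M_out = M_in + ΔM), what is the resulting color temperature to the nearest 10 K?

3580 K

M_in = 10⁶/8878 = 112.64 mireds.
M_out = 112.64 + (+167) = 279.64 mireds.
T_out = 10⁶/279.64 = 3576.1 K → 3580 K.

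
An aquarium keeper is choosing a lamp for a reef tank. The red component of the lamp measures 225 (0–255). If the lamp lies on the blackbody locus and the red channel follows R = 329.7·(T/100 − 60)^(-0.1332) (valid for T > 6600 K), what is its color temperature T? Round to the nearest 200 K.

7800 K

(t − 60)^(-0.1332) = 225/329.7 = 0.68244.
t − 60 = 0.68244^(1/-0.1332) = 0.68244^(-7.508) = 17.610, so t = 77.610.
T = 100·t = 7761 K → 7800 K to the nearest 200 K.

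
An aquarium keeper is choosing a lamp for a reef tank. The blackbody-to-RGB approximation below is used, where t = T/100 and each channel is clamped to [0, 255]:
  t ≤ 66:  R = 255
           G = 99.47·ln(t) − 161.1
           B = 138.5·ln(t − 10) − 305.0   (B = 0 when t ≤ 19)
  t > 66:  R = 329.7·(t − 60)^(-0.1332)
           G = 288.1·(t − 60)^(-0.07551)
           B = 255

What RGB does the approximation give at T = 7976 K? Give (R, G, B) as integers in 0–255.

(222, 230, 255)

t = 7976/100 = 79.76; the t > 66 branch applies.
R = 329.7·(79.76 − 60)^(-0.1332) = 329.7·19.76^(-0.1332) = 329.7·0.67205 = 221.575.
G = 288.1·(79.76 − 60)^(-0.07551) = 288.1·19.76^(-0.07551) = 288.1·0.79828 = 229.984.
B = 255 by definition for t > 66.
Rounded: (222, 230, 255).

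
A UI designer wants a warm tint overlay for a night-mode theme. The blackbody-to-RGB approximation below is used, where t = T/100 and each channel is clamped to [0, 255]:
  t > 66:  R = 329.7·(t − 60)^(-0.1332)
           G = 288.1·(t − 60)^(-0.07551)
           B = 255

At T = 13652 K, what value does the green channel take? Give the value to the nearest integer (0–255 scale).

t = 13652/100 = 136.52; the t > 66 branch applies.
G = 288.1·(136.52 − 60)^(-0.07551) = 288.1·76.52^(-0.07551) = 288.1·0.72070 = 207.634.
Rounded: 208.

208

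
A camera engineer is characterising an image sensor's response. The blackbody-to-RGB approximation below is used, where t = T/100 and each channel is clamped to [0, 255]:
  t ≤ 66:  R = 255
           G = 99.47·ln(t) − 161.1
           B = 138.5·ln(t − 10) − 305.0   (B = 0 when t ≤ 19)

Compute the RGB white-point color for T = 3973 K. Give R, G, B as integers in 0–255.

t = 3973/100 = 39.73; the t ≤ 66 branch applies.
R = 255 by definition for t ≤ 66.
G = 99.47·ln 39.73 − 161.1 = 99.47·3.6821 − 161.1 = 205.159.
B = 138.5·ln(39.73 − 10) − 305.0 = 138.5·ln 29.73 − 305.0 = 138.5·3.3922 − 305.0 = 164.814.
Rounded: (255, 205, 165).

R=255, G=205, B=165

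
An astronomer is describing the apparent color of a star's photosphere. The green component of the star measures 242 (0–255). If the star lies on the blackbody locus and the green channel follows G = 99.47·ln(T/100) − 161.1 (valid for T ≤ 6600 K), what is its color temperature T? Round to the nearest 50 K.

ln t = (242 + 161.1) / 99.47 = 4.0525.
t = e^4.0525 = 57.540.
T = 100·t = 5754 K → 5750 K to the nearest 50 K.

5750 K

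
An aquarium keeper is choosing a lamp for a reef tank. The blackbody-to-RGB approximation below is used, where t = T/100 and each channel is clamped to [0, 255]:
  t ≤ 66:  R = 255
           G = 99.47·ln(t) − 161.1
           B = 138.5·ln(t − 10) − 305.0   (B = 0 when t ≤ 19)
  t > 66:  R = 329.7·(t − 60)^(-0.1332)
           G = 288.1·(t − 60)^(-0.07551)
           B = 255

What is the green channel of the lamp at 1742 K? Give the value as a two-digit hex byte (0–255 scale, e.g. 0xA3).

t = 1742/100 = 17.42; the t ≤ 66 branch applies.
G = 99.47·ln 17.42 − 161.1 = 99.47·2.8576 − 161.1 = 123.147.
Rounded: 123; in hex, 0x7B.

0x7B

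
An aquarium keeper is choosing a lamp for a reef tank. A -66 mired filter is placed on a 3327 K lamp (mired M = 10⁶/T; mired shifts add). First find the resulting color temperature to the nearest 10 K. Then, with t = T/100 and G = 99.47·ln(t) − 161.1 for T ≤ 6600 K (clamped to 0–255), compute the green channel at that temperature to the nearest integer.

M_in = 10⁶/3327 = 300.57; M_out = 300.57 + (-66) = 234.57.
T_out = 10⁶/234.57 = 4263.1 K → 4260 K; t = 42.6.
G = 99.47·ln 42.6 − 161.1 = 99.47·3.7519 − 161.1 = 212.097.
Rounded: 212.

212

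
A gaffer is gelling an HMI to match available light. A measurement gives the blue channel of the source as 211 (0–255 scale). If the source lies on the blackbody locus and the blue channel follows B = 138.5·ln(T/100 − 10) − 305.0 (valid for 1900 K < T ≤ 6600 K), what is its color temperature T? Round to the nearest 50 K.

5150 K

ln(t − 10) = (211 + 305.0) / 138.5 = 3.7256.
t − 10 = e^3.7256 = 41.497, so t = 51.497.
T = 100·t = 5150 K → 5150 K to the nearest 50 K.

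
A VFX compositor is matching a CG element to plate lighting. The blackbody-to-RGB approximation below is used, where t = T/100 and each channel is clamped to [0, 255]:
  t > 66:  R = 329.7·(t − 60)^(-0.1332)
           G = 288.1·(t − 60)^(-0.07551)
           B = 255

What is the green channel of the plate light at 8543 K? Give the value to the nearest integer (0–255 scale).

226

t = 8543/100 = 85.43; the t > 66 branch applies.
G = 288.1·(85.43 − 60)^(-0.07551) = 288.1·25.43^(-0.07551) = 288.1·0.78322 = 225.645.
Rounded: 226.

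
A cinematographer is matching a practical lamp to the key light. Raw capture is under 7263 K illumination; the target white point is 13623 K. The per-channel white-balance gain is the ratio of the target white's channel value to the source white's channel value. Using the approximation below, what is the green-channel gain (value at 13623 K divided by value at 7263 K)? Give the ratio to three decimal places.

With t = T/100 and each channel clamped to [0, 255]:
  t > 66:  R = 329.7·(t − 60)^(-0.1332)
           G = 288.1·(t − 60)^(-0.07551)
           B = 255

0.873

At 7263 K (t = 72.63):
  G = 288.1·(72.63 − 60)^(-0.07551) = 288.1·12.63^(-0.07551) = 288.1·0.82572 = 237.890.
At 13623 K (t = 136.23):
  G = 288.1·(136.23 − 60)^(-0.07551) = 288.1·76.23^(-0.07551) = 288.1·0.72091 = 207.694.
Gain = 207.694 / 237.890 = 0.8731 → 0.873.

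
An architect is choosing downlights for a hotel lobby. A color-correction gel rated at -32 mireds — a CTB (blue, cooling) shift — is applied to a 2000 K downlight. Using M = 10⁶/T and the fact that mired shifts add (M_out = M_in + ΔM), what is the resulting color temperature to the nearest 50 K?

2150 K

M_in = 10⁶/2000 = 500.00 mireds.
M_out = 500.00 + (-32) = 468.00 mireds.
T_out = 10⁶/468.00 = 2136.8 K → 2150 K.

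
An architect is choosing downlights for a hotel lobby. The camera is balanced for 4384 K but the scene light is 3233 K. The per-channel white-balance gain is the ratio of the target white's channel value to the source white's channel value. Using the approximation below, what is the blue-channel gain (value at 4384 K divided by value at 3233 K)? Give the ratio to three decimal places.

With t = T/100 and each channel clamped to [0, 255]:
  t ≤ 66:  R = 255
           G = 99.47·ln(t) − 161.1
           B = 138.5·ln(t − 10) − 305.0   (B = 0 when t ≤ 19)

At 3233 K (t = 32.33):
  B = 138.5·ln(32.33 − 10) − 305.0 = 138.5·ln 22.33 − 305.0 = 138.5·3.1059 − 305.0 = 125.171.
At 4384 K (t = 43.84):
  B = 138.5·ln(43.84 − 10) − 305.0 = 138.5·ln 33.84 − 305.0 = 138.5·3.5216 − 305.0 = 182.748.
Gain = 182.748 / 125.171 = 1.4600 → 1.460.

1.460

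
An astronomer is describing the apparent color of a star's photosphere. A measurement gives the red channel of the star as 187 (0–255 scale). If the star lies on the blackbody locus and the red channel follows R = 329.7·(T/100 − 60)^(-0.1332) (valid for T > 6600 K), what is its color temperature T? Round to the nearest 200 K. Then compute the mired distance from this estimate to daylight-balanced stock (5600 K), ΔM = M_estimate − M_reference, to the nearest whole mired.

(t − 60)^(-0.1332) = 187/329.7 = 0.56718.
t − 60 = 0.56718^(1/-0.1332) = 0.56718^(-7.508) = 70.620, so t = 130.620.
T = 100·t = 13062 K → 13000 K to the nearest 200 K.
M_estimate = 10⁶/13000 = 76.92; M_reference = 10⁶/5600 = 178.57.
ΔM = 76.92 − 178.57 = -101.65 → -102 mireds.

-102 mireds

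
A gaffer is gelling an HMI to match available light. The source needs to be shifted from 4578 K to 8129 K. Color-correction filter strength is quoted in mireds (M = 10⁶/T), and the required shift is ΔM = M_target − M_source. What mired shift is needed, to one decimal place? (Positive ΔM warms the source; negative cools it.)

M_source = 10⁶/4578 = 218.436; M_target = 10⁶/8129 = 123.016.
ΔM = 123.016 − 218.436 = -95.420 → -95.4 mireds, a cooling shift.

-95.4 mireds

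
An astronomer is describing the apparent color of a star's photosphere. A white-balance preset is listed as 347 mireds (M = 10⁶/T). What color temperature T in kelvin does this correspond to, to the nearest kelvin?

2882 K

T = 10⁶ / 347 = 2881.84 K → 2882 K.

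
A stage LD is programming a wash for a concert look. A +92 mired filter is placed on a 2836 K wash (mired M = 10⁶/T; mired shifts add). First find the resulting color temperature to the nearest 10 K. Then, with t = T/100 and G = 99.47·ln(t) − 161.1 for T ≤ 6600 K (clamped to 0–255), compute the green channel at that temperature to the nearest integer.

M_in = 10⁶/2836 = 352.61; M_out = 352.61 + (+92) = 444.61.
T_out = 10⁶/444.61 = 2249.2 K → 2250 K; t = 22.5.
G = 99.47·ln 22.5 − 161.1 = 99.47·3.1135 − 161.1 = 148.601.
Rounded: 149.

149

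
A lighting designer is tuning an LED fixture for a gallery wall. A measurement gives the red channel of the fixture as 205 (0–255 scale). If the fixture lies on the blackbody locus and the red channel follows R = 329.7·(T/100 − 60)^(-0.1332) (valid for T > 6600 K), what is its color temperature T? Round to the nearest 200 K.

(t − 60)^(-0.1332) = 205/329.7 = 0.62178.
t − 60 = 0.62178^(1/-0.1332) = 0.62178^(-7.508) = 35.423, so t = 95.423.
T = 100·t = 9542 K → 9600 K to the nearest 200 K.

9600 K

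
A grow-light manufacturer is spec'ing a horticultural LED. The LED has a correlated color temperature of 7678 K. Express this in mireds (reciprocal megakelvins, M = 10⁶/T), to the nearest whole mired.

M = 10⁶ / 7678 = 130.242 → 130 mireds.

130 mireds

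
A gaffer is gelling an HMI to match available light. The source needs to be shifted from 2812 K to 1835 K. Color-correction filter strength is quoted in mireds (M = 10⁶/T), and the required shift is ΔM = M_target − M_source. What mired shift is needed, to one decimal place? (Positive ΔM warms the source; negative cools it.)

M_source = 10⁶/2812 = 355.619; M_target = 10⁶/1835 = 544.959.
ΔM = 544.959 − 355.619 = 189.340 → +189.3 mireds, a warming shift.

+189.3 mireds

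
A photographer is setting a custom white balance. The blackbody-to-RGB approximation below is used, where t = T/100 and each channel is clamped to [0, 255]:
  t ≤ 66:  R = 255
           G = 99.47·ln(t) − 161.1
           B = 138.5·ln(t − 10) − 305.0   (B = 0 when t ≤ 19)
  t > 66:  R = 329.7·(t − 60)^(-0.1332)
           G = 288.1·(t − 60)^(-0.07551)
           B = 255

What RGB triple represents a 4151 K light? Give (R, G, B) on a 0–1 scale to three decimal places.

t = 4151/100 = 41.51; the t ≤ 66 branch applies.
R = 255 by definition for t ≤ 66.
G = 99.47·ln 41.51 − 161.1 = 99.47·3.7259 − 161.1 = 209.519.
B = 138.5·ln(41.51 − 10) − 305.0 = 138.5·ln 31.51 − 305.0 = 138.5·3.4503 − 305.0 = 172.867.
Dividing each by 255: (1.0000, 0.8216, 0.6779) → (1.000, 0.822, 0.678).

(1.000, 0.822, 0.678)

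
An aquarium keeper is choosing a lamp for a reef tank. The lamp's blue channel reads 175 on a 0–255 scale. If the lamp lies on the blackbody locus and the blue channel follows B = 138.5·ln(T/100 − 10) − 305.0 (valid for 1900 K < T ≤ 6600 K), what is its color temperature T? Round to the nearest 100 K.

ln(t − 10) = (175 + 305.0) / 138.5 = 3.4657.
t − 10 = e^3.4657 = 31.999, so t = 41.999.
T = 100·t = 4200 K → 4200 K to the nearest 100 K.

4200 K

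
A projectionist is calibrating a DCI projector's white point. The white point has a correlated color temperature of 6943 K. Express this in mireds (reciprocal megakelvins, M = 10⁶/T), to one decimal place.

144.0 mireds

M = 10⁶ / 6943 = 144.030 → 144.0 mireds.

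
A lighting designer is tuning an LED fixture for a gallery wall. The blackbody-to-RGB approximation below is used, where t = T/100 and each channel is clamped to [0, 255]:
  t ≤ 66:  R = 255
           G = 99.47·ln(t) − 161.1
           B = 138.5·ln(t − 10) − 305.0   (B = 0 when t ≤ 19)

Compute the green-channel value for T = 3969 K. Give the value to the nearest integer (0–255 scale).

t = 3969/100 = 39.69; the t ≤ 66 branch applies.
G = 99.47·ln 39.69 − 161.1 = 99.47·3.6811 − 161.1 = 205.059.
Rounded: 205.

205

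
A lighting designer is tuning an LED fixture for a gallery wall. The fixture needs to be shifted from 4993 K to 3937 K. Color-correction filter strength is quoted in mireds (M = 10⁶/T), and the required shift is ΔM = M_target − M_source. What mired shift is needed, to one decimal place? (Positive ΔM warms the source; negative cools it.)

M_source = 10⁶/4993 = 200.280; M_target = 10⁶/3937 = 254.001.
ΔM = 254.001 − 200.280 = 53.720 → +53.7 mireds, a warming shift.

+53.7 mireds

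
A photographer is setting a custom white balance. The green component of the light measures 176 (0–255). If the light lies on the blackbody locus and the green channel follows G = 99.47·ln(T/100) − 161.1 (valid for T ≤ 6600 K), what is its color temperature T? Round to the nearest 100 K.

ln t = (176 + 161.1) / 99.47 = 3.3890.
t = e^3.3890 = 29.635.
T = 100·t = 2964 K → 3000 K to the nearest 100 K.

3000 K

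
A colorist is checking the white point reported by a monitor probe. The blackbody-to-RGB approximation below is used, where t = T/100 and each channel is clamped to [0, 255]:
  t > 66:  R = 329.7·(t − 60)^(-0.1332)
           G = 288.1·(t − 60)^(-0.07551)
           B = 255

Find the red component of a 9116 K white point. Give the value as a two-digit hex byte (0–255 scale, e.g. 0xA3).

0xD1

t = 9116/100 = 91.16; the t > 66 branch applies.
R = 329.7·(91.16 − 60)^(-0.1332) = 329.7·31.16^(-0.1332) = 329.7·0.63249 = 208.532.
Rounded: 209; in hex, 0xD1.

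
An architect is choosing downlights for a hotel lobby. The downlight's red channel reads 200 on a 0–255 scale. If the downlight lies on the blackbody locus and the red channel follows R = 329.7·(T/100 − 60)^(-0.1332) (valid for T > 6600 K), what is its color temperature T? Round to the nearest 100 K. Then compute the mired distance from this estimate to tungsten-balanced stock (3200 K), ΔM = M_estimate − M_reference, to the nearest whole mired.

(t − 60)^(-0.1332) = 200/329.7 = 0.60661.
t − 60 = 0.60661^(1/-0.1332) = 0.60661^(-7.508) = 42.638, so t = 102.638.
T = 100·t = 10264 K → 10300 K to the nearest 100 K.
M_estimate = 10⁶/10300 = 97.09; M_reference = 10⁶/3200 = 312.50.
ΔM = 97.09 − 312.50 = -215.41 → -215 mireds.

-215 mireds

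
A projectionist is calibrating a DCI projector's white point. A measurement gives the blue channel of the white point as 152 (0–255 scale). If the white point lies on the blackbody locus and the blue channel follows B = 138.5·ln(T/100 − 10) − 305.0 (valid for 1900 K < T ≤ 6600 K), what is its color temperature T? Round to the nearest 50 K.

3700 K

ln(t − 10) = (152 + 305.0) / 138.5 = 3.2996.
t − 10 = e^3.2996 = 27.103, so t = 37.103.
T = 100·t = 3710 K → 3700 K to the nearest 50 K.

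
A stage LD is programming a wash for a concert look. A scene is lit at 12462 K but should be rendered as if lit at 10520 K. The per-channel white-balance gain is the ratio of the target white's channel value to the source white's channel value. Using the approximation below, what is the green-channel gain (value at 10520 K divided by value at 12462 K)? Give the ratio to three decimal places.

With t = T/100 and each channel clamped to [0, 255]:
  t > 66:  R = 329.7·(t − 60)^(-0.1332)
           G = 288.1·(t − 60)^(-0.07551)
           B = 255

1.027

At 12462 K (t = 124.62):
  G = 288.1·(124.62 − 60)^(-0.07551) = 288.1·64.62^(-0.07551) = 288.1·0.72996 = 210.302.
At 10520 K (t = 105.2):
  G = 288.1·(105.2 − 60)^(-0.07551) = 288.1·45.2^(-0.07551) = 288.1·0.74993 = 216.055.
Gain = 216.055 / 210.302 = 1.0274 → 1.027.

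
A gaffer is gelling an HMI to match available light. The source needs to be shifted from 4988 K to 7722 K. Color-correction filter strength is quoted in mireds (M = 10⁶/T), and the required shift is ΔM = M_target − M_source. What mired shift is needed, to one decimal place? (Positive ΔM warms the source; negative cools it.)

M_source = 10⁶/4988 = 200.481; M_target = 10⁶/7722 = 129.500.
ΔM = 129.500 − 200.481 = -70.981 → -71.0 mireds, a cooling shift.

-71.0 mireds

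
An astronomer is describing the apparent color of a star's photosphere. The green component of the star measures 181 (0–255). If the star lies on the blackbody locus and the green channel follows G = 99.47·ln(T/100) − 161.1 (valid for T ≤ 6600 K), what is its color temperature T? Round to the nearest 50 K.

ln t = (181 + 161.1) / 99.47 = 3.4392.
t = e^3.4392 = 31.163.
T = 100·t = 3116 K → 3100 K to the nearest 50 K.

3100 K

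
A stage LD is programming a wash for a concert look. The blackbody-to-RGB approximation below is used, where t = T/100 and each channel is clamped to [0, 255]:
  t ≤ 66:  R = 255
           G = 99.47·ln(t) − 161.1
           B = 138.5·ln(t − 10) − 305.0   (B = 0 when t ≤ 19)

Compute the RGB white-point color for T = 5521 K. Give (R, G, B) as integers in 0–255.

(255, 238, 223)

t = 5521/100 = 55.21; the t ≤ 66 branch applies.
R = 255 by definition for t ≤ 66.
G = 99.47·ln 55.21 − 161.1 = 99.47·4.0111 − 161.1 = 237.889.
B = 138.5·ln(55.21 − 10) − 305.0 = 138.5·ln 45.21 − 305.0 = 138.5·3.8113 − 305.0 = 222.868.
Rounded: (255, 238, 223).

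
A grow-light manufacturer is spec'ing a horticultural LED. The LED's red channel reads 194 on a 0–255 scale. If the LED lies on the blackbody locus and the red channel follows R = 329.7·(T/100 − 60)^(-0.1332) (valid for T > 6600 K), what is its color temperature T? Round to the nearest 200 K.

11400 K

(t − 60)^(-0.1332) = 194/329.7 = 0.58841.
t − 60 = 0.58841^(1/-0.1332) = 0.58841^(-7.508) = 53.593, so t = 113.593.
T = 100·t = 11359 K → 11400 K to the nearest 200 K.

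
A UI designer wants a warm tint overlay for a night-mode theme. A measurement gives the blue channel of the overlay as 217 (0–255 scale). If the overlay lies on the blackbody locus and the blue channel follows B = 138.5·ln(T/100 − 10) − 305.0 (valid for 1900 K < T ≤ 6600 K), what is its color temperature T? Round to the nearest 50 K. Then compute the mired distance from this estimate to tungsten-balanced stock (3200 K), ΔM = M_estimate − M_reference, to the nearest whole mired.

ln(t − 10) = (217 + 305.0) / 138.5 = 3.7690.
t − 10 = e^3.7690 = 43.335, so t = 53.335.
T = 100·t = 5333 K → 5350 K to the nearest 50 K.
M_estimate = 10⁶/5350 = 186.92; M_reference = 10⁶/3200 = 312.50.
ΔM = 186.92 − 312.50 = -125.58 → -126 mireds.

-126 mireds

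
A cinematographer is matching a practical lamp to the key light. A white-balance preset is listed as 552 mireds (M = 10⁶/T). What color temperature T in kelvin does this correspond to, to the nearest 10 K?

T = 10⁶ / 552 = 1811.59 K → 1810 K.

1810 K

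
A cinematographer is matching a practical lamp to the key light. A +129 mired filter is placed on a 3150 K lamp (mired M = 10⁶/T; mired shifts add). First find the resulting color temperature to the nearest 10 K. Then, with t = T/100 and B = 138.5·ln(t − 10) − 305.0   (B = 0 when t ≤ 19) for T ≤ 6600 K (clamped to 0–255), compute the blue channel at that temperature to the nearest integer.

M_in = 10⁶/3150 = 317.46; M_out = 317.46 + (+129) = 446.46.
T_out = 10⁶/446.46 = 2239.8 K → 2240 K; t = 22.4.
B = 138.5·ln(22.4 − 10) − 305.0 = 138.5·ln 12.4 − 305.0 = 138.5·2.5177 − 305.0 = 43.701.
Rounded: 44.

44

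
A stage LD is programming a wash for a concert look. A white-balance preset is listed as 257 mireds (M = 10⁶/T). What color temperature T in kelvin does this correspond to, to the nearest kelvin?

3891 K

T = 10⁶ / 257 = 3891.05 K → 3891 K.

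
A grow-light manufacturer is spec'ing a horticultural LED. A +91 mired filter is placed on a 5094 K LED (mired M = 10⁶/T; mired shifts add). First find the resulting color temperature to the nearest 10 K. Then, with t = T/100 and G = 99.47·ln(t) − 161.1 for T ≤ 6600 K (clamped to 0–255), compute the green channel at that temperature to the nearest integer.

M_in = 10⁶/5094 = 196.31; M_out = 196.31 + (+91) = 287.31.
T_out = 10⁶/287.31 = 3480.6 K → 3480 K; t = 34.8.
G = 99.47·ln 34.8 − 161.1 = 99.47·3.5496 − 161.1 = 191.980.
Rounded: 192.

192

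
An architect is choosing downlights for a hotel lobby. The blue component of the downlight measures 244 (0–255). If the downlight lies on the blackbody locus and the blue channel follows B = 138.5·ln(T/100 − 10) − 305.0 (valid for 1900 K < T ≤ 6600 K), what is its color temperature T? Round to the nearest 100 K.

ln(t − 10) = (244 + 305.0) / 138.5 = 3.9639.
t − 10 = e^3.9639 = 52.662, so t = 62.662.
T = 100·t = 6266 K → 6300 K to the nearest 100 K.

6300 K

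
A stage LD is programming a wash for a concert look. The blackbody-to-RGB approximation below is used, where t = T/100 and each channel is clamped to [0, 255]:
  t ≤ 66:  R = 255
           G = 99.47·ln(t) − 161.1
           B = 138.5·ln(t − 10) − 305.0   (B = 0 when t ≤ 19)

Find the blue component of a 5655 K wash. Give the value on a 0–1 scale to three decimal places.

t = 5655/100 = 56.55; the t ≤ 66 branch applies.
B = 138.5·ln(56.55 − 10) − 305.0 = 138.5·ln 46.55 − 305.0 = 138.5·3.8405 − 305.0 = 226.913.
On a 0–1 scale: 226.913/255 = 0.8899 → 0.890.

0.890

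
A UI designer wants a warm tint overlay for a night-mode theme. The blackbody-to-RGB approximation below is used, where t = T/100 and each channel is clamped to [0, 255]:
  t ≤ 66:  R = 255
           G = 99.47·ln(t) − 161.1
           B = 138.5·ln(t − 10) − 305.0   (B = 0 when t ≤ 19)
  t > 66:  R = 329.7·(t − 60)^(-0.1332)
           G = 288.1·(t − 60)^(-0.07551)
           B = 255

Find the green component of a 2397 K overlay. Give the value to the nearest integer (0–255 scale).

t = 2397/100 = 23.97; the t ≤ 66 branch applies.
G = 99.47·ln 23.97 − 161.1 = 99.47·3.1768 − 161.1 = 154.897.
Rounded: 155.

155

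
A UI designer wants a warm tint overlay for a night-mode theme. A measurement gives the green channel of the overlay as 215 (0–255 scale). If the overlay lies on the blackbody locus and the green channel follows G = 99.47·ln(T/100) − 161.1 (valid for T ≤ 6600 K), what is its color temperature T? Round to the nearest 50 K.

4400 K

ln t = (215 + 161.1) / 99.47 = 3.7810.
t = e^3.7810 = 43.862.
T = 100·t = 4386 K → 4400 K to the nearest 50 K.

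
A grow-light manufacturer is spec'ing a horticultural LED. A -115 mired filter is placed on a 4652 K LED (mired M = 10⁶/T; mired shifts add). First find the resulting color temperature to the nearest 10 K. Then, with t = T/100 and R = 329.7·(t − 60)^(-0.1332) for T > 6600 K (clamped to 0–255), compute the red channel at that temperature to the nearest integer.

202

M_in = 10⁶/4652 = 214.96; M_out = 214.96 + (-115) = 99.96.
T_out = 10⁶/99.96 = 10003.9 K → 10000 K; t = 100.
R = 329.7·(100 − 60)^(-0.1332) = 329.7·40^(-0.1332) = 329.7·0.61179 = 201.709.
Rounded: 202.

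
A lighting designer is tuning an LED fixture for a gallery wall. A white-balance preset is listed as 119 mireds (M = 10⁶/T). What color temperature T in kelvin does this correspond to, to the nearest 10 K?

8400 K

T = 10⁶ / 119 = 8403.36 K → 8400 K.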